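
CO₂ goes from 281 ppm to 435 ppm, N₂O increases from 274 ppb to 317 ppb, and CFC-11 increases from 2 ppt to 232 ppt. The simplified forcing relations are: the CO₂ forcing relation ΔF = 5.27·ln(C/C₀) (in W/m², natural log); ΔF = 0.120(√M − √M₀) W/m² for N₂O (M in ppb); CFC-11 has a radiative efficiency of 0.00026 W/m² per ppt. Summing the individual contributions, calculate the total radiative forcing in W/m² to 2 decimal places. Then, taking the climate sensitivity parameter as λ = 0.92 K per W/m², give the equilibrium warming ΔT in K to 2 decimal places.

CO₂: 5.27 × ln(435/281) = 5.27 × ln(1.54804) = 5.27 × 0.43699 = 2.3029 W/m².
N₂O: 0.120 × (√317 − √274) = 0.120 × (17.8045 − 16.5529) = 0.120 × 1.2516 = 0.1502 W/m².
CFC-11: ΔF = 0.00026 × (232 − 2) = 0.00026 × 230 = 0.0598 W/m².
Total ΔF = 2.3029 + 0.1502 + 0.0598 = 2.5129 W/m².
ΔT = λ ΔF = 0.92 × 2.51 = 2.3092 K.

ΔF = 2.51 W/m²; ΔT = 2.31 K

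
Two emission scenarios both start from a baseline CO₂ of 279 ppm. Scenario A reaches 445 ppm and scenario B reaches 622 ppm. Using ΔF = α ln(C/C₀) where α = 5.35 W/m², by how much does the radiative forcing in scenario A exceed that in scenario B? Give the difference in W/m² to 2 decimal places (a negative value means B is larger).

ΔF_A − ΔF_B = -1.79 W/m²

ΔF_A = 5.35 ln(445/279) = 5.35 × 0.46686 = 2.4977 W/m².
ΔF_B = 5.35 ln(622/279) = 5.35 × 0.80173 = 4.2893 W/m².
Difference: 2.4977 − 4.2893 = -1.7916 W/m².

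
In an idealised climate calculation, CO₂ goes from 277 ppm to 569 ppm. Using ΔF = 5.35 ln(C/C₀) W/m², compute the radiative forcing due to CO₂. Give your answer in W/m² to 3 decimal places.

ΔF = 3.851 W/m²

CO₂: 5.35 × ln(569/277) = 5.35 × ln(2.05415) = 5.35 × 0.71986 = 3.8513 W/m².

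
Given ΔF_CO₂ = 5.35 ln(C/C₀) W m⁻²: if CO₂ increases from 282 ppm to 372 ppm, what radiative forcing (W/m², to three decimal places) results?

CO₂: 5.35 × ln(372/282) = 5.35 × ln(1.31915) = 5.35 × 0.27699 = 1.4819 W/m².

ΔF = 1.482 W/m²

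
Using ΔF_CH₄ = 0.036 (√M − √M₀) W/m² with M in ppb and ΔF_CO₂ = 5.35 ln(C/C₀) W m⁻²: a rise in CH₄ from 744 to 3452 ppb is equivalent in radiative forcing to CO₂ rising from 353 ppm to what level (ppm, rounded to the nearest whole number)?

CH₄ forcing: 0.036 × (√3452 − √744) = 0.036 × (58.7537 − 27.2764) = 0.036 × 31.4773 = 1.13318 W/m².
Set 5.35 ln(C/353) = 1.13318: ln(C/353) = 1.13318/5.35 = 0.21181, so C = 353 × e^0.21181 = 353 × 1.23591 = 436.28 ppm.

C ≈ 436 ppm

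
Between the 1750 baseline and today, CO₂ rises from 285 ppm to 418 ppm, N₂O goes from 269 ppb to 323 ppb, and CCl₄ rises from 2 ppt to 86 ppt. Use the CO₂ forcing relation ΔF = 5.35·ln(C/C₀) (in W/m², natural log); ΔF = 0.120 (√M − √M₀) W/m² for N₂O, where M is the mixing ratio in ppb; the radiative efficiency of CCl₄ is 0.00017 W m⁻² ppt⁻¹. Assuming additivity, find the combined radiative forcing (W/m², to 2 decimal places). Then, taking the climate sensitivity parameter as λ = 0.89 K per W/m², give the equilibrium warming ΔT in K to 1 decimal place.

ΔF = 2.25 W/m²; ΔT = 2.0 K

CO₂: 5.35 × ln(418/285) = 5.35 × ln(1.46667) = 5.35 × 0.38299 = 2.0490 W/m².
N₂O: 0.120 × (√323 − √269) = 0.120 × (17.9722 − 16.4012) = 0.120 × 1.5710 = 0.1885 W/m².
CCl₄: ΔF = 0.00017 × (86 − 2) = 0.00017 × 84 = 0.0143 W/m².
Total ΔF = 2.0490 + 0.1885 + 0.0143 = 2.2518 W/m².
ΔT = λ ΔF = 0.89 × 2.25 = 2.0025 K.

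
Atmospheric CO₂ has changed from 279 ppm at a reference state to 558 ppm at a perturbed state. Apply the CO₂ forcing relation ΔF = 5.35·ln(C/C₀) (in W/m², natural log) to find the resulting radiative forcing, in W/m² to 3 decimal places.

ΔF = 3.708 W/m²

CO₂: 5.35 × ln(558/279) = 5.35 × ln(2.00000) = 5.35 × 0.69315 = 3.7084 W/m².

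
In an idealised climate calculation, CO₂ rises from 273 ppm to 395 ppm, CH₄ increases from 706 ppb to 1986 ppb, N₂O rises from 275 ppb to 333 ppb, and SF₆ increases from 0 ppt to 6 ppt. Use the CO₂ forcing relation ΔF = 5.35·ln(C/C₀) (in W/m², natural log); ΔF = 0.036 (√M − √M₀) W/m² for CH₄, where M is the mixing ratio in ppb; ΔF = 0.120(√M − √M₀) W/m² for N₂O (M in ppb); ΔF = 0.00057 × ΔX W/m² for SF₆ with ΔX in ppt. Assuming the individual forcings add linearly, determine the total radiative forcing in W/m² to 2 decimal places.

ΔF = 2.83 W/m²

CO₂: 5.35 × ln(395/273) = 5.35 × ln(1.44689) = 5.35 × 0.36942 = 1.9764 W/m².
CH₄: 0.036 × (√1986 − √706) = 0.036 × (44.5646 − 26.5707) = 0.036 × 17.9939 = 0.6478 W/m².
N₂O: 0.120 × (√333 − √275) = 0.120 × (18.2483 − 16.5831) = 0.120 × 1.6652 = 0.1998 W/m².
SF₆: ΔF = 0.00057 × (6 − 0) = 0.00057 × 6 = 0.0034 W/m².
Total ΔF = 1.9764 + 0.6478 + 0.1998 + 0.0034 = 2.8274 W/m².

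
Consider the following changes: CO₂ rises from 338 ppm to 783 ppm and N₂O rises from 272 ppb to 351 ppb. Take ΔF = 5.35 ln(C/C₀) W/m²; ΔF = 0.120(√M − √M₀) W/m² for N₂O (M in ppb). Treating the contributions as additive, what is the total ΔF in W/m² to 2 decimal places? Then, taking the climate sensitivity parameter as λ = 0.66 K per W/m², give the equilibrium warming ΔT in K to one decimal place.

CO₂: 5.35 × ln(783/338) = 5.35 × ln(2.31657) = 5.35 × 0.84009 = 4.4945 W/m².
N₂O: 0.120 × (√351 − √272) = 0.120 × (18.7350 − 16.4924) = 0.120 × 2.2426 = 0.2691 W/m².
Total ΔF = 4.4945 + 0.2691 = 4.7636 W/m².
ΔT = λ ΔF = 0.66 × 4.76 = 3.1416 K.

ΔF = 4.76 W/m²; ΔT = 3.1 K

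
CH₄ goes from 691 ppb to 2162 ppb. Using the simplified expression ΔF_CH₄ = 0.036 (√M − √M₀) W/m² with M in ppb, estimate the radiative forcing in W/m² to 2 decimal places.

CH₄: 0.036 × (√2162 − √691) = 0.036 × (46.4973 − 26.2869) = 0.036 × 20.2104 = 0.7276 W/m².

ΔF = 0.73 W/m²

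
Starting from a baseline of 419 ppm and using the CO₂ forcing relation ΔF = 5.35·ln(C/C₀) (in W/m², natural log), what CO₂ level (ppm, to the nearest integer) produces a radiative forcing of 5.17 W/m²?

Set 5.35 ln(C/419) = 5.17, so ln(C/419) = 5.17/5.35 = 0.96636.
Then C/419 = e^0.96636 = 2.62836, giving C = 419 × 2.62836 = 1101.28 ppm.

C ≈ 1101 ppm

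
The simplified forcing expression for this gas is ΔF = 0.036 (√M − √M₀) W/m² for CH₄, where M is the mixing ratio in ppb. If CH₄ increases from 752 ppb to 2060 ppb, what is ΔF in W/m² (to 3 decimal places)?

ΔF = 0.647 W/m²

CH₄: 0.036 × (√2060 − √752) = 0.036 × (45.3872 − 27.4226) = 0.036 × 17.9646 = 0.6467 W/m².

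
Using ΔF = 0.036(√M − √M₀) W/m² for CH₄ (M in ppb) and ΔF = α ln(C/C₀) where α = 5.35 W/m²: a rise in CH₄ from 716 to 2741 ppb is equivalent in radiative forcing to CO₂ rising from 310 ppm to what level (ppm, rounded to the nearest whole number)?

C ≈ 368 ppm

CH₄ forcing: 0.036 × (√2741 − √716) = 0.036 × (52.3546 − 26.7582) = 0.036 × 25.5964 = 0.92147 W/m².
Set 5.35 ln(C/310) = 0.92147: ln(C/310) = 0.92147/5.35 = 0.17224, so C = 310 × e^0.17224 = 310 × 1.18796 = 368.27 ppm.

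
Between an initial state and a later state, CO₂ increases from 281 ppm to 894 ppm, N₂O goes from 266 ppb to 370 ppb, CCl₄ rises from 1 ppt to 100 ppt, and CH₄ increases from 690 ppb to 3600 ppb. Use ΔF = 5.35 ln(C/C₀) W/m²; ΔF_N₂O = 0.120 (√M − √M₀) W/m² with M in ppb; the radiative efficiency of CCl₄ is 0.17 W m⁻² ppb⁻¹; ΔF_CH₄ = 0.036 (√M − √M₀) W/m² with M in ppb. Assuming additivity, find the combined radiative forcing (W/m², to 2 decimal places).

ΔF = 7.77 W/m²

CO₂: 5.35 × ln(894/281) = 5.35 × ln(3.18149) = 5.35 × 1.15735 = 6.1918 W/m².
N₂O: 0.120 × (√370 − √266) = 0.120 × (19.2354 − 16.3095) = 0.120 × 2.9259 = 0.3511 W/m².
CCl₄: Δ = 100 − 1 = 99 ppt = 0.099 ppb; ΔF = 0.17 × 0.099 = 0.0168 W/m².
CH₄: 0.036 × (√3600 − √690) = 0.036 × (60.0000 − 26.2679) = 0.036 × 33.7321 = 1.2144 W/m².
Total ΔF = 6.1918 + 0.3511 + 0.0168 + 1.2144 = 7.7741 W/m².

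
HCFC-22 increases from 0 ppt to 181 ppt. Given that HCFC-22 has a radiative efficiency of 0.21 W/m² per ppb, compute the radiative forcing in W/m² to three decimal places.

HCFC-22: Δ = 181 − 0 = 181 ppt = 0.181 ppb; ΔF = 0.21 × 0.181 = 0.0380 W/m².

ΔF = 0.038 W/m²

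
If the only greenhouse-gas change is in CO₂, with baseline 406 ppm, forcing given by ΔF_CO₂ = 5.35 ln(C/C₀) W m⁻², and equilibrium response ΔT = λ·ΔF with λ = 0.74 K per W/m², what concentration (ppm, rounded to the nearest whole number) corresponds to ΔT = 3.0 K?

C ≈ 866 ppm

Required forcing: ΔF = ΔT/λ = 3.0/0.74 = 4.0541 W/m².
Then ln(C/406) = ΔF/5.35 = 4.0541/5.35 = 0.75778.
So C = 406 × e^0.75778 = 406 × 2.13353 = 866.21 ppm.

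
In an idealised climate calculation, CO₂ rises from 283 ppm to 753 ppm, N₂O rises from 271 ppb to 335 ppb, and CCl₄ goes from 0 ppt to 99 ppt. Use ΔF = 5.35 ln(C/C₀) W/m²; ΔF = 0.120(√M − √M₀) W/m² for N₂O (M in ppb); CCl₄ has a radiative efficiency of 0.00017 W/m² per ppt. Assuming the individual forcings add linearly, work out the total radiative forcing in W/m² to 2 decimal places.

ΔF = 5.47 W/m²

CO₂: 5.35 × ln(753/283) = 5.35 × ln(2.66078) = 5.35 × 0.97862 = 5.2356 W/m².
N₂O: 0.120 × (√335 − √271) = 0.120 × (18.3030 − 16.4621) = 0.120 × 1.8409 = 0.2209 W/m².
CCl₄: ΔF = 0.00017 × (99 − 0) = 0.00017 × 99 = 0.0168 W/m².
Total ΔF = 5.2356 + 0.2209 + 0.0168 = 5.4733 W/m².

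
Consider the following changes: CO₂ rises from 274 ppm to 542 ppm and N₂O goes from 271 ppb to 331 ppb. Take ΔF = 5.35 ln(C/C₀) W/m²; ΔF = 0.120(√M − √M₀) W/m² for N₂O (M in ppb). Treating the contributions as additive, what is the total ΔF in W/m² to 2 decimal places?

ΔF = 3.86 W/m²

CO₂: 5.35 × ln(542/274) = 5.35 × ln(1.97810) = 5.35 × 0.68214 = 3.6494 W/m².
N₂O: 0.120 × (√331 − √271) = 0.120 × (18.1934 − 16.4621) = 0.120 × 1.7313 = 0.2078 W/m².
Total ΔF = 3.6494 + 0.2078 = 3.8572 W/m².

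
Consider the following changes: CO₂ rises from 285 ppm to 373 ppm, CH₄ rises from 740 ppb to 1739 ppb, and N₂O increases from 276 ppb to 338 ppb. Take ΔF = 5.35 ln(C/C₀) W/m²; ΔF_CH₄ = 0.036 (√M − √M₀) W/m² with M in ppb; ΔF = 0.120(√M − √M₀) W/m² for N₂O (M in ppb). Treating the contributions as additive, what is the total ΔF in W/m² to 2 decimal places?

CO₂: 5.35 × ln(373/285) = 5.35 × ln(1.30877) = 5.35 × 0.26909 = 1.4396 W/m².
CH₄: 0.036 × (√1739 − √740) = 0.036 × (41.7013 − 27.2029) = 0.036 × 14.4984 = 0.5219 W/m².
N₂O: 0.120 × (√338 − √276) = 0.120 × (18.3848 − 16.6132) = 0.120 × 1.7716 = 0.2126 W/m².
Total ΔF = 1.4396 + 0.5219 + 0.2126 = 2.1741 W/m².

ΔF = 2.17 W/m²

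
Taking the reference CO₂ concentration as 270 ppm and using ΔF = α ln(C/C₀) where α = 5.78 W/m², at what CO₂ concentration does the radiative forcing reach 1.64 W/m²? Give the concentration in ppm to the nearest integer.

Set 5.78 ln(C/270) = 1.64, so ln(C/270) = 1.64/5.78 = 0.28374.
Then C/270 = e^0.28374 = 1.32809, giving C = 270 × 1.32809 = 358.58 ppm.

C ≈ 359 ppm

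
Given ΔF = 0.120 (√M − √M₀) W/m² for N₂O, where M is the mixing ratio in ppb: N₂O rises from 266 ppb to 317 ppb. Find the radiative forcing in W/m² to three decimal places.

ΔF = 0.179 W/m²

N₂O: 0.120 × (√317 − √266) = 0.120 × (17.8045 − 16.3095) = 0.120 × 1.4950 = 0.1794 W/m².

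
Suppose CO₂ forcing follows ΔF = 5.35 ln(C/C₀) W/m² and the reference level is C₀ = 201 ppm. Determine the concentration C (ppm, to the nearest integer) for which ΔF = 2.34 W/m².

Set 5.35 ln(C/201) = 2.34, so ln(C/201) = 2.34/5.35 = 0.43738.
Then C/201 = e^0.43738 = 1.54864, giving C = 201 × 1.54864 = 311.28 ppm.

C ≈ 311 ppm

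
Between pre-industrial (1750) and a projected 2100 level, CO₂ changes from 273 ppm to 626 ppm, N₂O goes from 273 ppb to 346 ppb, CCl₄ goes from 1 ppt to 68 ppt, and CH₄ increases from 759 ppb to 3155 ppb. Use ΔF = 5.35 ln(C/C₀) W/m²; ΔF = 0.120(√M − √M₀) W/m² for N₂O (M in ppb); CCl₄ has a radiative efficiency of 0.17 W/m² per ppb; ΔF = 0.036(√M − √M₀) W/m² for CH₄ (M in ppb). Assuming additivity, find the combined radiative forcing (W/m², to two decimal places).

CO₂: 5.35 × ln(626/273) = 5.35 × ln(2.29304) = 5.35 × 0.82988 = 4.4399 W/m².
N₂O: 0.120 × (√346 − √273) = 0.120 × (18.6011 − 16.5227) = 0.120 × 2.0784 = 0.2494 W/m².
CCl₄: Δ = 68 − 1 = 67 ppt = 0.067 ppb; ΔF = 0.17 × 0.067 = 0.0114 W/m².
CH₄: 0.036 × (√3155 − √759) = 0.036 × (56.1694 − 27.5500) = 0.036 × 28.6194 = 1.0303 W/m².
Total ΔF = 4.4399 + 0.2494 + 0.0114 + 1.0303 = 5.7310 W/m².

ΔF = 5.73 W/m²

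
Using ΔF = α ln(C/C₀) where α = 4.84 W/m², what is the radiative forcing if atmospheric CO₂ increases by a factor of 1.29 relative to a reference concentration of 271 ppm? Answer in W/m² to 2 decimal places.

ΔF = 4.84 × ln(1.29) = 4.84 × 0.25464 = 1.2325 W/m².

ΔF = 1.23 W/m²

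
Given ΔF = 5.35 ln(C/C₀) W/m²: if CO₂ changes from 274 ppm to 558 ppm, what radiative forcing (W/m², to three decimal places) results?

ΔF = 3.805 W/m²

CO₂: 5.35 × ln(558/274) = 5.35 × ln(2.03650) = 5.35 × 0.71123 = 3.8051 W/m².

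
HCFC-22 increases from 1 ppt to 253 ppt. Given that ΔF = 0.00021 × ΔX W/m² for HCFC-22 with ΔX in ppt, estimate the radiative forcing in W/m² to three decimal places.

ΔF = 0.053 W/m²

HCFC-22: ΔF = 0.00021 × (253 − 1) = 0.00021 × 252 = 0.0529 W/m².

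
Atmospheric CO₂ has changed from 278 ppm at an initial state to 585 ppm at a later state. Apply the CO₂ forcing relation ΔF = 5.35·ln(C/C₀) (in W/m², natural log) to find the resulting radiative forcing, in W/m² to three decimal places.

ΔF = 3.980 W/m²

CO₂ absorption bands are partially saturated, so forcing scales with the logarithm of the concentration ratio.
CO₂: 5.35 × ln(585/278) = 5.35 × ln(2.10432) = 5.35 × 0.74399 = 3.9803 W/m².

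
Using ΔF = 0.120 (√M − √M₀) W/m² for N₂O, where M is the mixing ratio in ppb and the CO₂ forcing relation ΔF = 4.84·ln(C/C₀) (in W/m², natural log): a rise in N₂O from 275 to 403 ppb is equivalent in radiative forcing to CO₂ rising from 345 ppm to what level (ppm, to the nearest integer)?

N₂O forcing: 0.120 × (√403 − √275) = 0.120 × (20.0749 − 16.5831) = 0.120 × 3.4918 = 0.41902 W/m².
Set 4.84 ln(C/345) = 0.41902: ln(C/345) = 0.41902/4.84 = 0.08657, so C = 345 × e^0.08657 = 345 × 1.09043 = 376.20 ppm.

C ≈ 376 ppm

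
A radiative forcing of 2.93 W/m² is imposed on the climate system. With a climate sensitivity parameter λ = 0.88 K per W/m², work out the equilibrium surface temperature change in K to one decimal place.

ΔT = λ ΔF = 0.88 × 2.93 = 2.5784 K.

ΔT = 2.6 K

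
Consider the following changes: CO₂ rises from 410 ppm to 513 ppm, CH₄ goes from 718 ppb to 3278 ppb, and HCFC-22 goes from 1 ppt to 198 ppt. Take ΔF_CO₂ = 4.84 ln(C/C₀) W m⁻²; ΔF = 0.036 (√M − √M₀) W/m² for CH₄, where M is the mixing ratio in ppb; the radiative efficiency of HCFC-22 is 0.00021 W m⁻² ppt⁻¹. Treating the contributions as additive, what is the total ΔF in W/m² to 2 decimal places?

ΔF = 2.22 W/m²

CO₂: 4.84 × ln(513/410) = 4.84 × ln(1.25122) = 4.84 × 0.22412 = 1.0847 W/m².
CH₄: 0.036 × (√3278 − √718) = 0.036 × (57.2538 − 26.7955) = 0.036 × 30.4583 = 1.0965 W/m².
HCFC-22: ΔF = 0.00021 × (198 − 1) = 0.00021 × 197 = 0.0414 W/m².
Total ΔF = 1.0847 + 1.0965 + 0.0414 = 2.2226 W/m².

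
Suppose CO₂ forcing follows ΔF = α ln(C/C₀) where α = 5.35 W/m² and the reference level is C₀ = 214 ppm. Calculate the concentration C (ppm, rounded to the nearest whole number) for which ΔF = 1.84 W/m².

Set 5.35 ln(C/214) = 1.84, so ln(C/214) = 1.84/5.35 = 0.34393.
Then C/214 = e^0.34393 = 1.41048, giving C = 214 × 1.41048 = 301.84 ppm.

C ≈ 302 ppm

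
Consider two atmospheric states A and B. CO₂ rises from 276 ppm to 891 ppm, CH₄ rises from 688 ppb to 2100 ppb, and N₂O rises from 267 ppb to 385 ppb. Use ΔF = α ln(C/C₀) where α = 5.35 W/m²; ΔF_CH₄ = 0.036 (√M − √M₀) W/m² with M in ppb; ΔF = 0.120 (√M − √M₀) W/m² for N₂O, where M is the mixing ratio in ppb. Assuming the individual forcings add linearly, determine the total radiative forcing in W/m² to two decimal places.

ΔF = 7.37 W/m²

CO₂: 5.35 × ln(891/276) = 5.35 × ln(3.22826) = 5.35 × 1.17194 = 6.2699 W/m².
CH₄: 0.036 × (√2100 − √688) = 0.036 × (45.8258 − 26.2298) = 0.036 × 19.5960 = 0.7055 W/m².
N₂O: 0.120 × (√385 − √267) = 0.120 × (19.6214 − 16.3401) = 0.120 × 3.2813 = 0.3938 W/m².
Total ΔF = 6.2699 + 0.7055 + 0.3938 = 7.3692 W/m².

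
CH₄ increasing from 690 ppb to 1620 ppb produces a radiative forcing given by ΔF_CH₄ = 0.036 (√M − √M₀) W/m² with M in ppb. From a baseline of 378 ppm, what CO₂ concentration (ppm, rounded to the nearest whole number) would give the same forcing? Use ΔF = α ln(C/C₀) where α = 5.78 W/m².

C ≈ 412 ppm

CH₄ forcing: 0.036 × (√1620 − √690) = 0.036 × (40.2492 − 26.2679) = 0.036 × 13.9813 = 0.50333 W/m².
Set 5.78 ln(C/378) = 0.50333: ln(C/378) = 0.50333/5.78 = 0.08708, so C = 378 × e^0.08708 = 378 × 1.09098 = 412.39 ppm.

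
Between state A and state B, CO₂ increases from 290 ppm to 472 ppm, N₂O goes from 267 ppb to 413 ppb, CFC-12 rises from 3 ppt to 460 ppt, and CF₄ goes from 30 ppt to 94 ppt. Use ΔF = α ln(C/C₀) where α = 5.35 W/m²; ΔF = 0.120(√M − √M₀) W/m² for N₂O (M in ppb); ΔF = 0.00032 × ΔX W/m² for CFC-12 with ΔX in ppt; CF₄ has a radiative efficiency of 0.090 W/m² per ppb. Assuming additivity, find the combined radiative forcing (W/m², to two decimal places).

CO₂: 5.35 × ln(472/290) = 5.35 × ln(1.62759) = 5.35 × 0.48710 = 2.6060 W/m².
N₂O: 0.120 × (√413 − √267) = 0.120 × (20.3224 − 16.3401) = 0.120 × 3.9823 = 0.4779 W/m².
CFC-12: ΔF = 0.00032 × (460 − 3) = 0.00032 × 457 = 0.1462 W/m².
CF₄: Δ = 94 − 30 = 64 ppt = 0.064 ppb; ΔF = 0.090 × 0.064 = 0.0058 W/m².
Total ΔF = 2.6060 + 0.4779 + 0.1462 + 0.0058 = 3.2359 W/m².

ΔF = 3.24 W/m²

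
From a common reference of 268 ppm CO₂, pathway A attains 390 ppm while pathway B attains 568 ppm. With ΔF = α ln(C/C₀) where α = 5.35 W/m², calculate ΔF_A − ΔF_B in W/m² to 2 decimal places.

ΔF_A = 5.35 ln(390/268) = 5.35 × 0.37516 = 2.0071 W/m².
ΔF_B = 5.35 ln(568/268) = 5.35 × 0.75113 = 4.0185 W/m².
Difference: 2.0071 − 4.0185 = -2.0114 W/m².

ΔF_A − ΔF_B = -2.01 W/m²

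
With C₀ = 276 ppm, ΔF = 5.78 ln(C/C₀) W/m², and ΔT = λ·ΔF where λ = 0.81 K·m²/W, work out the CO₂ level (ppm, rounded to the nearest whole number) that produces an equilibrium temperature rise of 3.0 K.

C ≈ 524 ppm

Required forcing: ΔF = ΔT/λ = 3.0/0.81 = 3.7037 W/m².
Then ln(C/276) = ΔF/5.78 = 3.7037/5.78 = 0.64078.
So C = 276 × e^0.64078 = 276 × 1.89796 = 523.84 ppm.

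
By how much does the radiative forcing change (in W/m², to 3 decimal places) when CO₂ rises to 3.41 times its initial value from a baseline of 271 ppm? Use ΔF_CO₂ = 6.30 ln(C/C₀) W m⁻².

Because the forcing depends only on the ratio C/C₀, the initial concentration does not enter.
ΔF = 6.30 × ln(3.41) = 6.30 × 1.22671 = 7.7283 W/m².

ΔF = 7.728 W/m²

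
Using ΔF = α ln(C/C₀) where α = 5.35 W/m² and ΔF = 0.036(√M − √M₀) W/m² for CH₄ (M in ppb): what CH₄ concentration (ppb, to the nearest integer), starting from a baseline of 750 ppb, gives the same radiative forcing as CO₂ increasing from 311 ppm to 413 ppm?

CO₂ forcing: 5.35 × ln(413/311) = 5.35 × 0.283655 = 1.51755 W/m².
Set 0.036(√M − √750) = 1.51755: √M = 1.51755/0.036 + √750 = 42.1542 + 27.3861 = 69.5403.
M = (69.5403)² = 4835.85 ppb.

M ≈ 4836 ppb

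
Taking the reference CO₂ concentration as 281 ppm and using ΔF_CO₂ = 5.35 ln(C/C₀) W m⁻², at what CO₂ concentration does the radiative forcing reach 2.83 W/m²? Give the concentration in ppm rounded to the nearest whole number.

C ≈ 477 ppm

Set 5.35 ln(C/281) = 2.83, so ln(C/281) = 2.83/5.35 = 0.52897.
Then C/281 = e^0.52897 = 1.69718, giving C = 281 × 1.69718 = 476.91 ppm.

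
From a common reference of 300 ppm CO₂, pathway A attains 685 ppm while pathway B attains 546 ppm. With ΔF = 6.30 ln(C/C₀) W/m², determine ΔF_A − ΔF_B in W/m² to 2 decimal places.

ΔF_A − ΔF_B = 1.43 W/m²

ΔF_A = 6.30 ln(685/300) = 6.30 × 0.82564 = 5.2015 W/m².
ΔF_B = 6.30 ln(546/300) = 6.30 × 0.59884 = 3.7727 W/m².
Difference: 5.2015 − 3.7727 = 1.4288 W/m².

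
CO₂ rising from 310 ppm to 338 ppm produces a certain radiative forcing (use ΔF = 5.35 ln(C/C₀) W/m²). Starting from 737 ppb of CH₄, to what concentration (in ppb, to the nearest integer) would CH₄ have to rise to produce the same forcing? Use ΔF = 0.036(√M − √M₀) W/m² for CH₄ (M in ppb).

CO₂ forcing: 5.35 × ln(338/310) = 5.35 × 0.086474 = 0.46264 W/m².
Set 0.036(√M − √737) = 0.46264: √M = 0.46264/0.036 + √737 = 12.8511 + 27.1477 = 39.9988.
M = (39.9988)² = 1599.90 ppb.

M ≈ 1600 ppb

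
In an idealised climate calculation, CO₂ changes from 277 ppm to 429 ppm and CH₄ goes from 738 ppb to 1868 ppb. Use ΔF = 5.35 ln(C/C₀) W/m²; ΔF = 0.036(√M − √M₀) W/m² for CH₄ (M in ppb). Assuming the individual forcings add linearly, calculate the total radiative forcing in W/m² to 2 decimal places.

ΔF = 2.92 W/m²

CO₂: 5.35 × ln(429/277) = 5.35 × ln(1.54874) = 5.35 × 0.43744 = 2.3403 W/m².
CH₄: 0.036 × (√1868 − √738) = 0.036 × (43.2204 − 27.1662) = 0.036 × 16.0542 = 0.5780 W/m².
Total ΔF = 2.3403 + 0.5780 = 2.9183 W/m².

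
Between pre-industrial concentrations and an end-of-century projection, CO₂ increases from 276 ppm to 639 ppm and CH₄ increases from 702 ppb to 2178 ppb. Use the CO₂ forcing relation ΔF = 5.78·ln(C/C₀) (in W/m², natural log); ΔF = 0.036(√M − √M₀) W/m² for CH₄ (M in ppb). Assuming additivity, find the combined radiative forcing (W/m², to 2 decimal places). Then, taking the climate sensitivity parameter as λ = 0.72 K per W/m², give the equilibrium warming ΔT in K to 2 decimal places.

CO₂: 5.78 × ln(639/276) = 5.78 × ln(2.31522) = 5.78 × 0.83950 = 4.8523 W/m².
CH₄: 0.036 × (√2178 − √702) = 0.036 × (46.6690 − 26.4953) = 0.036 × 20.1737 = 0.7263 W/m².
Total ΔF = 4.8523 + 0.7263 = 5.5786 W/m².
ΔT = λ ΔF = 0.72 × 5.58 = 4.0176 K.

ΔF = 5.58 W/m²; ΔT = 4.02 K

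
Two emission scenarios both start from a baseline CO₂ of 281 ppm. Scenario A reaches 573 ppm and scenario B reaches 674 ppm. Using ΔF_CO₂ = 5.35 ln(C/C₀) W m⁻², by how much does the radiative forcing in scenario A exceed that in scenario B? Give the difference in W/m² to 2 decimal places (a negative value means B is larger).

ΔF_A − ΔF_B = -0.87 W/m²

ΔF_A = 5.35 ln(573/281) = 5.35 × 0.71253 = 3.8120 W/m².
ΔF_B = 5.35 ln(674/281) = 5.35 × 0.87488 = 4.6806 W/m².
Difference: 3.8120 − 4.6806 = -0.8686 W/m².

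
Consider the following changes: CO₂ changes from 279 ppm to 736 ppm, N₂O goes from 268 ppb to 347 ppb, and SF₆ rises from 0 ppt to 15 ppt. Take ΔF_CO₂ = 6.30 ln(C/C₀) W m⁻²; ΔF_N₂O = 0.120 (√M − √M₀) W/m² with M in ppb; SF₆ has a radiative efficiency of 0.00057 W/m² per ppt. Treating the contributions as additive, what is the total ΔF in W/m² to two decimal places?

ΔF = 6.39 W/m²

CO₂: 6.30 × ln(736/279) = 6.30 × ln(2.63799) = 6.30 × 0.97002 = 6.1111 W/m².
N₂O: 0.120 × (√347 − √268) = 0.120 × (18.6279 − 16.3707) = 0.120 × 2.2572 = 0.2709 W/m².
SF₆: ΔF = 0.00057 × (15 − 0) = 0.00057 × 15 = 0.0086 W/m².
Total ΔF = 6.1111 + 0.2709 + 0.0086 = 6.3906 W/m².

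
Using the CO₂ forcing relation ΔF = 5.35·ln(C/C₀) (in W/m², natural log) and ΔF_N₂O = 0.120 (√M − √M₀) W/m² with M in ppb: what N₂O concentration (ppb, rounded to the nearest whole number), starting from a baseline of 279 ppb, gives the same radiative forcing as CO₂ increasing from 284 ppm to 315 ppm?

CO₂ forcing: 5.35 × ln(315/284) = 5.35 × 0.103598 = 0.55425 W/m².
Set 0.120(√M − √279) = 0.55425: √M = 0.55425/0.120 + √279 = 4.6188 + 16.7033 = 21.3221.
M = (21.3221)² = 454.63 ppb.

M ≈ 455 ppb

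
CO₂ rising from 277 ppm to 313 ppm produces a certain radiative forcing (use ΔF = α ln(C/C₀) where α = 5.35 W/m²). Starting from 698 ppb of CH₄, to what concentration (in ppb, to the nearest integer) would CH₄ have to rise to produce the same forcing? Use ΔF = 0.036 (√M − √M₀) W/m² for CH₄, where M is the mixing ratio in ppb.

CO₂ forcing: 5.35 × ln(313/277) = 5.35 × 0.122186 = 0.65370 W/m².
Set 0.036(√M − √698) = 0.65370: √M = 0.65370/0.036 + √698 = 18.1583 + 26.4197 = 44.5780.
M = (44.5780)² = 1987.20 ppb.

M ≈ 1987 ppb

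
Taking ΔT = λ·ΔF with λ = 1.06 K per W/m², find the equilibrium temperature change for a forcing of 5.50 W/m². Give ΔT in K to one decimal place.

ΔT = 5.8 K

ΔT = λ ΔF = 1.06 × 5.50 = 5.8300 K.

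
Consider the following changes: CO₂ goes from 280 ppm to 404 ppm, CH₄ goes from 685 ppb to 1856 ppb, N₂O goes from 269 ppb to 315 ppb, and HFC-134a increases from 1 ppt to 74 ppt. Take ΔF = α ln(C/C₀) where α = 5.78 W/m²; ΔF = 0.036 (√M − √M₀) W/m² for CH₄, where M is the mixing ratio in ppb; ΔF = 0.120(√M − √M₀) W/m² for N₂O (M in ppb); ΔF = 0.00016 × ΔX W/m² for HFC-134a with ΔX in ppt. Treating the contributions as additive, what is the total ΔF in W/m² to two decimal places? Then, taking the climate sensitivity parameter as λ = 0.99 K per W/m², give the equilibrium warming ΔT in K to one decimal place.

CO₂: 5.78 × ln(404/280) = 5.78 × ln(1.44286) = 5.78 × 0.36663 = 2.1191 W/m².
CH₄: 0.036 × (√1856 − √685) = 0.036 × (43.0813 − 26.1725) = 0.036 × 16.9088 = 0.6087 W/m².
N₂O: 0.120 × (√315 − √269) = 0.120 × (17.7482 − 16.4012) = 0.120 × 1.3470 = 0.1616 W/m².
HFC-134a: ΔF = 0.00016 × (74 − 1) = 0.00016 × 73 = 0.0117 W/m².
Total ΔF = 2.1191 + 0.6087 + 0.1616 + 0.0117 = 2.9011 W/m².
ΔT = λ ΔF = 0.99 × 2.90 = 2.8710 K.

ΔF = 2.90 W/m²; ΔT = 2.9 K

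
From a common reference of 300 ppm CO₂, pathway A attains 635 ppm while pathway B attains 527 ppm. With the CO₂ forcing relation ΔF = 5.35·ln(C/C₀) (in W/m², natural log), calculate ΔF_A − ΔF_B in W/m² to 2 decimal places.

ΔF_A − ΔF_B = 1.00 W/m²

ΔF_A = 5.35 ln(635/300) = 5.35 × 0.74984 = 4.0116 W/m².
ΔF_B = 5.35 ln(527/300) = 5.35 × 0.56342 = 3.0143 W/m².
Difference: 4.0116 − 3.0143 = 0.9973 W/m².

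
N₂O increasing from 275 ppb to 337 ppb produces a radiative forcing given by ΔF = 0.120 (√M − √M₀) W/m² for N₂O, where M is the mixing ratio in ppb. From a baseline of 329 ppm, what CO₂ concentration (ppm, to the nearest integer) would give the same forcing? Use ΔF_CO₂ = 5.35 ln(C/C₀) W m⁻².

C ≈ 342 ppm

N₂O forcing: 0.120 × (√337 − √275) = 0.120 × (18.3576 − 16.5831) = 0.120 × 1.7745 = 0.21294 W/m².
Set 5.35 ln(C/329) = 0.21294: ln(C/329) = 0.21294/5.35 = 0.03980, so C = 329 × e^0.03980 = 329 × 1.04060 = 342.36 ppm.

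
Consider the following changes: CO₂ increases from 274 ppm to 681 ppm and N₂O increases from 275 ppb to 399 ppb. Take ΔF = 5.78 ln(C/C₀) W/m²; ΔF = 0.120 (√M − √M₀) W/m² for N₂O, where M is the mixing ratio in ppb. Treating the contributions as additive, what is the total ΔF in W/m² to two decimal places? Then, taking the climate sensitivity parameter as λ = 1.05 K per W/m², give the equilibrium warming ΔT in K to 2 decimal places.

ΔF = 5.67 W/m²; ΔT = 5.95 K

CO₂: 5.78 × ln(681/274) = 5.78 × ln(2.48540) = 5.78 × 0.91043 = 5.2623 W/m².
N₂O: 0.120 × (√399 − √275) = 0.120 × (19.9750 − 16.5831) = 0.120 × 3.3919 = 0.4070 W/m².
Total ΔF = 5.2623 + 0.4070 = 5.6693 W/m².
ΔT = λ ΔF = 1.05 × 5.67 = 5.9535 K.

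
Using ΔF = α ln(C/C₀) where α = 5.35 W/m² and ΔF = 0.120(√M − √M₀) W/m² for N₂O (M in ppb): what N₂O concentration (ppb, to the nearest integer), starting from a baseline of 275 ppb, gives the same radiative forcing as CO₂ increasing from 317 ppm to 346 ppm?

M ≈ 420 ppb

CO₂ forcing: 5.35 × ln(346/317) = 5.35 × 0.087537 = 0.46832 W/m².
Set 0.120(√M − √275) = 0.46832: √M = 0.46832/0.120 + √275 = 3.9027 + 16.5831 = 20.4858.
M = (20.4858)² = 419.67 ppb.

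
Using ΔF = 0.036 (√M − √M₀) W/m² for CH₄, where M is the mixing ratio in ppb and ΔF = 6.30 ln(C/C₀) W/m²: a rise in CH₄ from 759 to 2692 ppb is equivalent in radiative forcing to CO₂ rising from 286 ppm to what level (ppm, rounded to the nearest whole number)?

C ≈ 329 ppm

CH₄ forcing: 0.036 × (√2692 − √759) = 0.036 × (51.8845 − 27.5500) = 0.036 × 24.3345 = 0.87604 W/m².
Set 6.30 ln(C/286) = 0.87604: ln(C/286) = 0.87604/6.30 = 0.13905, so C = 286 × e^0.13905 = 286 × 1.14918 = 328.67 ppm.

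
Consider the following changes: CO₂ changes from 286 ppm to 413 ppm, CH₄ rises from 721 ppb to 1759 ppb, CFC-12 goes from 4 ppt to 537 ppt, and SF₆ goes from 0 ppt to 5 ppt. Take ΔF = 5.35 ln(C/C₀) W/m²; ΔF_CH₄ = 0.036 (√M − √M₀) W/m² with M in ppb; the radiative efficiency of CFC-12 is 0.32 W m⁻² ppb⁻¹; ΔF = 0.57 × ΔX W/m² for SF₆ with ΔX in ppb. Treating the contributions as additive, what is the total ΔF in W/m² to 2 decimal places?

CO₂: 5.35 × ln(413/286) = 5.35 × ln(1.44406) = 5.35 × 0.36746 = 1.9659 W/m².
CH₄: 0.036 × (√1759 − √721) = 0.036 × (41.9404 − 26.8514) = 0.036 × 15.0890 = 0.5432 W/m².
CFC-12: Δ = 537 − 4 = 533 ppt = 0.533 ppb; ΔF = 0.32 × 0.533 = 0.1706 W/m².
SF₆: Δ = 5 − 0 = 5 ppt = 0.005 ppb; ΔF = 0.57 × 0.005 = 0.0029 W/m².
Total ΔF = 1.9659 + 0.5432 + 0.1706 + 0.0029 = 2.6826 W/m².

ΔF = 2.68 W/m²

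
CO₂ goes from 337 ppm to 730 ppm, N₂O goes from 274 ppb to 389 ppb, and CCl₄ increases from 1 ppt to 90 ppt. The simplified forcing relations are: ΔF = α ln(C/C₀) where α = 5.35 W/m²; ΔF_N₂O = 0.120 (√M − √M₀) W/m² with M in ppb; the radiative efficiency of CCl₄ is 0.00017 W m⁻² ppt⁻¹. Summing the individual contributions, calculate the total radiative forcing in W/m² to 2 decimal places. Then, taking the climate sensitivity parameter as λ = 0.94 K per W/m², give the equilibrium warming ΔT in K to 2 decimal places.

CO₂: 5.35 × ln(730/337) = 5.35 × ln(2.16617) = 5.35 × 0.77296 = 4.1353 W/m².
N₂O: 0.120 × (√389 − √274) = 0.120 × (19.7231 − 16.5529) = 0.120 × 3.1702 = 0.3804 W/m².
CCl₄: ΔF = 0.00017 × (90 − 1) = 0.00017 × 89 = 0.0151 W/m².
Total ΔF = 4.1353 + 0.3804 + 0.0151 = 4.5308 W/m².
ΔT = λ ΔF = 0.94 × 4.53 = 4.2582 K.

ΔF = 4.53 W/m²; ΔT = 4.26 K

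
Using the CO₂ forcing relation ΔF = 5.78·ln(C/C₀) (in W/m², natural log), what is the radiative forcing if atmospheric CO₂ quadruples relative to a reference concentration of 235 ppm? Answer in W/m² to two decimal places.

ΔF = 8.01 W/m²

ΔF = 5.78 × ln(4) = 5.78 × 1.38629 = 8.0128 W/m².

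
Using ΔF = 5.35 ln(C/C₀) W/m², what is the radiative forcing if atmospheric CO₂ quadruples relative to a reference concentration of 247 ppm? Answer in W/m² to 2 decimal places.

Because the forcing depends only on the ratio C/C₀, the initial concentration does not enter.
ΔF = 5.35 × ln(4) = 5.35 × 1.38629 = 7.4167 W/m².

ΔF = 7.42 W/m²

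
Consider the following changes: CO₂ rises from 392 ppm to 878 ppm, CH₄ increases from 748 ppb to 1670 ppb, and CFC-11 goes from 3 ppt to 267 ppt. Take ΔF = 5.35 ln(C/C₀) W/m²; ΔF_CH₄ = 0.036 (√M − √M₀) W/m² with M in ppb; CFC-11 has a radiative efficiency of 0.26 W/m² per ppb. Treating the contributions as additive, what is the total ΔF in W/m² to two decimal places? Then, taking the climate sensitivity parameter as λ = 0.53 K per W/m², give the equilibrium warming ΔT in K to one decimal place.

ΔF = 4.87 W/m²; ΔT = 2.6 K

CO₂: 5.35 × ln(878/392) = 5.35 × ln(2.23980) = 5.35 × 0.80639 = 4.3142 W/m².
CH₄: 0.036 × (√1670 − √748) = 0.036 × (40.8656 − 27.3496) = 0.036 × 13.5160 = 0.4866 W/m².
CFC-11: Δ = 267 − 3 = 264 ppt = 0.264 ppb; ΔF = 0.26 × 0.264 = 0.0686 W/m².
Total ΔF = 4.3142 + 0.4866 + 0.0686 = 4.8694 W/m².
ΔT = λ ΔF = 0.53 × 4.87 = 2.5811 K.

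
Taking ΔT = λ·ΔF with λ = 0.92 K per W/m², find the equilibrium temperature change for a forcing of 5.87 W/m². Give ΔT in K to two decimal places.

ΔT = 5.40 K

ΔT = λ ΔF = 0.92 × 5.87 = 5.4004 K.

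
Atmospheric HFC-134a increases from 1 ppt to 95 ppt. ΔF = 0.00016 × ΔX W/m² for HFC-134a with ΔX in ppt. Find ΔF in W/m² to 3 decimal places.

ΔF = 0.015 W/m²

HFC-134a: ΔF = 0.00016 × (95 − 1) = 0.00016 × 94 = 0.0150 W/m².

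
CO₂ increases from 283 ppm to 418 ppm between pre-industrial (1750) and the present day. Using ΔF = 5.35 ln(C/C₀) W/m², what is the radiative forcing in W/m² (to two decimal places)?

ΔF = 2.09 W/m²

CO₂ absorption bands are partially saturated, so forcing scales with the logarithm of the concentration ratio.
CO₂: 5.35 × ln(418/283) = 5.35 × ln(1.47703) = 5.35 × 0.39003 = 2.0867 W/m².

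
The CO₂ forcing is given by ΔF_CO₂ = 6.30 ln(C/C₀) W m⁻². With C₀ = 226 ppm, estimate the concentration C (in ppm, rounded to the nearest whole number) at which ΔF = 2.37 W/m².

Set 6.30 ln(C/226) = 2.37, so ln(C/226) = 2.37/6.30 = 0.37619.
Then C/226 = e^0.37619 = 1.45672, giving C = 226 × 1.45672 = 329.22 ppm.

C ≈ 329 ppm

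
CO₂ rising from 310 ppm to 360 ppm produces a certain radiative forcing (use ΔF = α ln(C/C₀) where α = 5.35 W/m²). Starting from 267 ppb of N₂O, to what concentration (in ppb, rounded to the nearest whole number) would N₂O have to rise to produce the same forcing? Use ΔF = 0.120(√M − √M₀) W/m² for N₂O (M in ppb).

CO₂ forcing: 5.35 × ln(360/310) = 5.35 × 0.149532 = 0.80000 W/m².
Set 0.120(√M − √267) = 0.80000: √M = 0.80000/0.120 + √267 = 6.6667 + 16.3401 = 23.0068.
M = (23.0068)² = 529.31 ppb.

M ≈ 529 ppb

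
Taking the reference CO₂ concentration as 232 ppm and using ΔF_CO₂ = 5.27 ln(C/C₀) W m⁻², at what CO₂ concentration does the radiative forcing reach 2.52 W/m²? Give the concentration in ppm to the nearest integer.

C ≈ 374 ppm

Set 5.27 ln(C/232) = 2.52, so ln(C/232) = 2.52/5.27 = 0.47818.
Then C/232 = e^0.47818 = 1.61314, giving C = 232 × 1.61314 = 374.25 ppm.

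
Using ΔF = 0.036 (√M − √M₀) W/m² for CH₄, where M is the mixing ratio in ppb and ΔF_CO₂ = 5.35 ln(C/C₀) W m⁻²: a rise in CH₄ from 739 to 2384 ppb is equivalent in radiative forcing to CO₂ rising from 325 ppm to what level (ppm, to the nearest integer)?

CH₄ forcing: 0.036 × (√2384 − √739) = 0.036 × (48.8262 − 27.1846) = 0.036 × 21.6416 = 0.77910 W/m².
Set 5.35 ln(C/325) = 0.77910: ln(C/325) = 0.77910/5.35 = 0.14563, so C = 325 × e^0.14563 = 325 × 1.15677 = 375.95 ppm.

C ≈ 376 ppm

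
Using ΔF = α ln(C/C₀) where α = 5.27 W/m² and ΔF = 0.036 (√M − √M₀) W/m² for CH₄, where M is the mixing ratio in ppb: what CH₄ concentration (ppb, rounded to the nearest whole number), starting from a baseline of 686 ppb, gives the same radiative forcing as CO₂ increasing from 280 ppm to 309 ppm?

CO₂ forcing: 5.27 × ln(309/280) = 5.27 × 0.098552 = 0.51937 W/m².
Set 0.036(√M − √686) = 0.51937: √M = 0.51937/0.036 + √686 = 14.4269 + 26.1916 = 40.6185.
M = (40.6185)² = 1649.86 ppb.

M ≈ 1650 ppb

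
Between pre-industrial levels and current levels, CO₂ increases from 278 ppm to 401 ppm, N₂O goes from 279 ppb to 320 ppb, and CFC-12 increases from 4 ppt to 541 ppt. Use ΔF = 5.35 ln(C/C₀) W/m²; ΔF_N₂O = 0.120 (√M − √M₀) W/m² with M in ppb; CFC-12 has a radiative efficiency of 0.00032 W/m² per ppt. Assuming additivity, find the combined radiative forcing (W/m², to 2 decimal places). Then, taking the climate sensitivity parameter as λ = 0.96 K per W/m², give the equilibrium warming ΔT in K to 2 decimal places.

CO₂: 5.35 × ln(401/278) = 5.35 × ln(1.44245) = 5.35 × 0.36634 = 1.9599 W/m².
N₂O: 0.120 × (√320 − √279) = 0.120 × (17.8885 − 16.7033) = 0.120 × 1.1852 = 0.1422 W/m².
CFC-12: ΔF = 0.00032 × (541 − 4) = 0.00032 × 537 = 0.1718 W/m².
Total ΔF = 1.9599 + 0.1422 + 0.1718 = 2.2739 W/m².
ΔT = λ ΔF = 0.96 × 2.27 = 2.1792 K.

ΔF = 2.27 W/m²; ΔT = 2.18 K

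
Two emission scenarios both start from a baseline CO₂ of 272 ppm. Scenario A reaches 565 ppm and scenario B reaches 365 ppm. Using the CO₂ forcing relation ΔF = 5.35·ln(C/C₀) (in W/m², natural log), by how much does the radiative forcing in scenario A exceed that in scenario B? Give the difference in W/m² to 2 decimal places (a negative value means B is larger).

ΔF_A − ΔF_B = 2.34 W/m²

ΔF_A = 5.35 ln(565/272) = 5.35 × 0.73102 = 3.9110 W/m².
ΔF_B = 5.35 ln(365/272) = 5.35 × 0.29410 = 1.5734 W/m².
Difference: 3.9110 − 1.5734 = 2.3376 W/m².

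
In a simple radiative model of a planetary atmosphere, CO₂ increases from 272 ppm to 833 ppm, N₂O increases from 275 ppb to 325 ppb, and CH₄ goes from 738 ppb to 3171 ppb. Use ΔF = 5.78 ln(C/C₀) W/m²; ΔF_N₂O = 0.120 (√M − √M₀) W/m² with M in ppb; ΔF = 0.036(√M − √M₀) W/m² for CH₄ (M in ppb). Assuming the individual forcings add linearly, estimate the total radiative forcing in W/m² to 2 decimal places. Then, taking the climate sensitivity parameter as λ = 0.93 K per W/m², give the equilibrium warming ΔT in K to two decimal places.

CO₂: 5.78 × ln(833/272) = 5.78 × ln(3.06250) = 5.78 × 1.11923 = 6.4691 W/m².
N₂O: 0.120 × (√325 − √275) = 0.120 × (18.0278 − 16.5831) = 0.120 × 1.4447 = 0.1734 W/m².
CH₄: 0.036 × (√3171 − √738) = 0.036 × (56.3116 − 27.1662) = 0.036 × 29.1454 = 1.0492 W/m².
Total ΔF = 6.4691 + 0.1734 + 1.0492 = 7.6917 W/m².
ΔT = λ ΔF = 0.93 × 7.69 = 7.1517 K.

ΔF = 7.69 W/m²; ΔT = 7.15 K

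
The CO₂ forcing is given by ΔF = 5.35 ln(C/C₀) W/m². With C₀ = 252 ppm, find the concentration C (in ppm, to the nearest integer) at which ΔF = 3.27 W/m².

Set 5.35 ln(C/252) = 3.27, so ln(C/252) = 3.27/5.35 = 0.61121.
Then C/252 = e^0.61121 = 1.84266, giving C = 252 × 1.84266 = 464.35 ppm.

C ≈ 464 ppm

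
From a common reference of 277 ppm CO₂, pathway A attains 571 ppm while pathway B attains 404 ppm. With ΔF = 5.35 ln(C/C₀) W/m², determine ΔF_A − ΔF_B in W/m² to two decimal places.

ΔF_A − ΔF_B = 1.85 W/m²

ΔF_A = 5.35 ln(571/277) = 5.35 × 0.72337 = 3.8700 W/m².
ΔF_B = 5.35 ln(404/277) = 5.35 × 0.37740 = 2.0191 W/m².
Difference: 3.8700 − 2.0191 = 1.8509 W/m².
(Equivalently, ΔF_A − ΔF_B = 5.35 ln(571/404) = 5.35 × 0.34597 = 1.8509 W/m².)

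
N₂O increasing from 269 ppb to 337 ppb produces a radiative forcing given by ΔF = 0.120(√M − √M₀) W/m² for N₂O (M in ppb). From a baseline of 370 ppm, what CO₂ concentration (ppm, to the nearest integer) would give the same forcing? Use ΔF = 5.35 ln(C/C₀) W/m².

N₂O forcing: 0.120 × (√337 − √269) = 0.120 × (18.3576 − 16.4012) = 0.120 × 1.9564 = 0.23477 W/m².
Set 5.35 ln(C/370) = 0.23477: ln(C/370) = 0.23477/5.35 = 0.04388, so C = 370 × e^0.04388 = 370 × 1.04486 = 386.60 ppm.

C ≈ 387 ppm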